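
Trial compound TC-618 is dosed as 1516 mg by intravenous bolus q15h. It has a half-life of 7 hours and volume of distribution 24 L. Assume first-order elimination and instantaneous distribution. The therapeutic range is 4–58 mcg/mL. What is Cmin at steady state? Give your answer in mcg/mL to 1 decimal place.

18.5 mcg/mL

k = ln2/t½ = ln2/7 ≈ 0.099021 h⁻¹; fraction remaining f = e^(−kτ) = e^(−0.099021×15) ≈ 0.2264.
At steady state, accumulation factor R = 1/(1 − e^(−kτ)) ≈ 1.2927.
Single-dose peak C₀ = D/Vd = 1516/24 ≈ 63.167 mcg/mL.
Steady-state peak Cmax,ss = C₀·R ≈ 63.167 × 1.2927 ≈ 81.656 mcg/mL.
Steady-state trough Cmin,ss = Cmax,ss·f ≈ 81.656 × 0.2264 ≈ 18.487 mcg/mL.
Trough 18.5 mcg/mL vs MEC 4 mcg/mL: adequate.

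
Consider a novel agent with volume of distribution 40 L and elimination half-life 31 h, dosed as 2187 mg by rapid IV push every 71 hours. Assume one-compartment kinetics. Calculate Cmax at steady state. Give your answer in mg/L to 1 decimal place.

k = ln2/t½ = ln2/31 ≈ 0.022360 h⁻¹; fraction remaining f = e^(−kτ) = e^(−0.022360×71) ≈ 0.2044.
At steady state, accumulation factor R = 1/(1 − e^(−kτ)) ≈ 1.2569.
Single-dose peak C₀ = D/Vd = 2187/40 ≈ 54.675 mg/L.
Cmax,ss = C₀/(1 − f) ≈ 54.675/0.7956 ≈ 68.722 mg/L.

68.7 mg/L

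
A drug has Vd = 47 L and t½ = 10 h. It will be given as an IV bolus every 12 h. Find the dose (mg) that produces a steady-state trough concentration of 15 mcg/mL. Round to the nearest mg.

915 mg

τ/t½ = 12/10 ≈ 1.2, so f = (1/2)^(12/10) ≈ 0.435275.
Cmin,ss = (D/Vd)·f/(1−f), so D = Cmin,ss·Vd·(1−f)/f.
D = 15 × 47 × (1−f)/f ≈ 15 × 47 × 1.29740 ≈ 914.67 mg.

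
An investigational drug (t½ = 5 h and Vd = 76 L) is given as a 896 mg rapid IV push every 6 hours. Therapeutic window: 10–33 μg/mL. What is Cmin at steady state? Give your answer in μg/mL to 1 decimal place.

τ/t½ = 6/5 ≈ 1.2, so fraction remaining f = (1/2)^(6/5) ≈ 0.4353.
Accumulation ratio R = 1/(1 − f) ≈ 1/0.5647 ≈ 1.7709.
Single-dose peak C₀ = D/Vd = 896/76 ≈ 11.789 μg/mL.
Steady-state peak Cmax,ss = C₀·R ≈ 11.789 × 1.7709 ≈ 20.877 μg/mL.
Steady-state trough Cmin,ss = Cmax,ss·f ≈ 20.877 × 0.4353 ≈ 9.088 μg/mL.
Trough 9.1 μg/mL vs MEC 10 μg/mL: subtherapeutic.

9.1 μg/mL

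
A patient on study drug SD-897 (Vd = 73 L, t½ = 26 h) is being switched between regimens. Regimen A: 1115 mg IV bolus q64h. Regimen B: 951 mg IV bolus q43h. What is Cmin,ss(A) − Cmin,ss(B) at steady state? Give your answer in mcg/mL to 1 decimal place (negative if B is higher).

Regimen A: f = (1/2)^(64/26) ≈ 0.1816; Cmin,ss = (1115/73)·f/(1−f) ≈ 3.389 mcg/mL.
Regimen B: f = (1/2)^(43/26) ≈ 0.3178; Cmin,ss = (951/73)·f/(1−f) ≈ 6.069 mcg/mL.
Difference ≈ 3.389 − 6.069 ≈ -2.680 mcg/mL.

-2.7 mcg/mL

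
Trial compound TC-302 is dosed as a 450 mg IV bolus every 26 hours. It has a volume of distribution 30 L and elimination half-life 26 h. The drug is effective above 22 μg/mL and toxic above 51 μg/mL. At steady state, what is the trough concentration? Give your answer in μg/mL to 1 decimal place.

The dosing interval is 1 half-life, so f = 2^(−1) = 0.5.
Accumulation ratio R = 1/(1 − f) = 1/0.5 = 2/1.
Single-dose peak C₀ = D/Vd = 450/30 = 15 μg/mL.
Steady-state peak Cmax,ss = C₀·R = 15 × 2/1 ≈ 30.000 μg/mL.
Steady-state trough Cmin,ss = Cmax,ss·f ≈ 30.000 × 0.5 ≈ 15.000 μg/mL.
Trough 15.0 μg/mL vs MEC 22 μg/mL: subtherapeutic.

15.0 μg/mL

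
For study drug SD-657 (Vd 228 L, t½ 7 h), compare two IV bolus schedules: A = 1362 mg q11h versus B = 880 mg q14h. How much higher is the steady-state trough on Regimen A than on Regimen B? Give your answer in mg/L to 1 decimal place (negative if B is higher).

1.7 mg/L

Regimen A: f = (1/2)^(11/7) ≈ 0.3365; Cmin,ss = (1362/228)·f/(1−f) ≈ 3.030 mg/L.
Regimen B: f = (1/2)^(14/7) ≈ 0.2500; Cmin,ss = (880/228)·f/(1−f) ≈ 1.287 mg/L.
Difference ≈ 3.030 − 1.287 ≈ 1.743 mg/L.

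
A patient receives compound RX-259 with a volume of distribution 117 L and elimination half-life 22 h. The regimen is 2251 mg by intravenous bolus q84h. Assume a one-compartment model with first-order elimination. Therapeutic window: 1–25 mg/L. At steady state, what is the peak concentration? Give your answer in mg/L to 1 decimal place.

k = ln2/t½ = ln2/22 ≈ 0.031507 h⁻¹; fraction remaining f = e^(−kτ) = e^(−0.031507×84) ≈ 0.0709.
At steady state, accumulation factor R = 1/(1 − e^(−kτ)) ≈ 1.0763.
Each bolus raises the concentration by D/Vd = 2251/117 ≈ 19.239 mg/L.
Cmax,ss = C₀/(1 − f) ≈ 19.239/0.9291 ≈ 20.707 mg/L.
Peak 20.7 mg/L vs MTC 25 mg/L: below toxic threshold.

20.7 mg/L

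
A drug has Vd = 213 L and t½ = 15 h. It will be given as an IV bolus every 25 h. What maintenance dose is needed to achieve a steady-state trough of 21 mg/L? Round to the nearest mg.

9728 mg

τ/t½ = 25/15 ≈ 1.6667, so f = (1/2)^(25/15) ≈ 0.314980.
Cmin,ss = (D/Vd)·f/(1−f), so D = Cmin,ss·Vd·(1−f)/f.
D = 21 × 213 × (1−f)/f ≈ 21 × 213 × 2.17480 ≈ 9727.88 mg.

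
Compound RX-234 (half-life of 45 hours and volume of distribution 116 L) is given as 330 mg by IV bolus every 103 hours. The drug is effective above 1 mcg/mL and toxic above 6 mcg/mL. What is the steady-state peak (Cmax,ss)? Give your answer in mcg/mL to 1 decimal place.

3.6 mcg/mL

Over one 103-h interval, 103/45 ≈ 2.2889 half-lives elapse, leaving f ≈ 0.2046 of each dose.
At steady state, accumulation factor R = 1/(1 − e^(−kτ)) ≈ 1.2572.
Each bolus raises the concentration by D/Vd = 330/116 ≈ 2.845 mcg/mL.
Steady-state peak Cmax,ss = C₀·R ≈ 2.845 × 1.2572 ≈ 3.577 mcg/mL.
Peak 3.6 mcg/mL vs MTC 6 mcg/mL: below toxic threshold.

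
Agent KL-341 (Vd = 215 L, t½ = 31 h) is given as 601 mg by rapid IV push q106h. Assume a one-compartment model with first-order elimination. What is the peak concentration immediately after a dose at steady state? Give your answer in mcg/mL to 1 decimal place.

3.1 mcg/mL

Over one 106-h interval, 106/31 ≈ 3.4194 half-lives elapse, leaving f ≈ 0.0935 of each dose.
At steady state, accumulation factor R = 1/(1 − e^(−kτ)) ≈ 1.1031.
Single-dose peak C₀ = D/Vd = 601/215 ≈ 2.795 mcg/mL.
Steady-state peak Cmax,ss = C₀·R ≈ 2.795 × 1.1031 ≈ 3.083 mcg/mL.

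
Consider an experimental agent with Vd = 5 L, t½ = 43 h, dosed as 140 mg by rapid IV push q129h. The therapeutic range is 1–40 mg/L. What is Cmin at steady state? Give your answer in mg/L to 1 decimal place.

τ = 129 h = 3 half-lives, so f = (1/2)^3 = 0.125.
At steady state, R = 1/(1 − 0.125) = 8/7.
Single-dose peak C₀ = D/Vd = 140/5 = 28 mg/L.
Steady-state peak Cmax,ss = C₀·R = 28 × 8/7 ≈ 32.000 mg/L.
Steady-state trough Cmin,ss = Cmax,ss·f ≈ 32.000 × 0.125 ≈ 4.000 mg/L.
Trough 4.0 mg/L vs MEC 1 mg/L: adequate.

4.0 mg/L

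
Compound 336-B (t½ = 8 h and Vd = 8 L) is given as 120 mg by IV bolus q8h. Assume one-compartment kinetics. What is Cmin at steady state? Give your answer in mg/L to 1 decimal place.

15.0 mg/L

The dosing interval is 1 half-life, so f = 2^(−1) = 0.5.
Accumulation ratio R = 1/(1 − f) = 1/0.5 = 2/1.
Single-dose peak C₀ = D/Vd = 120/8 = 15 mg/L.
Steady-state peak Cmax,ss = C₀·R = 15 × 2/1 ≈ 30.000 mg/L.
Steady-state trough Cmin,ss = Cmax,ss·f ≈ 30.000 × 0.5 ≈ 15.000 mg/L.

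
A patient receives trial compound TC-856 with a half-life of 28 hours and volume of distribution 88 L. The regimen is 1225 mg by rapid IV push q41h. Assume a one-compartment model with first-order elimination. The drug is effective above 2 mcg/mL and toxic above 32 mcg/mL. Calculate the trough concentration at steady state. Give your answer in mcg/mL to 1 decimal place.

7.9 mcg/mL

Over one 41-h interval, 41/28 ≈ 1.4643 half-lives elapse, leaving f ≈ 0.3624 of each dose.
Each bolus raises the concentration by D/Vd = 1225/88 ≈ 13.920 mcg/mL.
Steady-state trough Cmin,ss = C₀·f/(1−f) ≈ 13.920 × 0.3624/0.6376 ≈ 7.912 mcg/mL.
Trough 7.9 mcg/mL vs MEC 2 mcg/mL: adequate.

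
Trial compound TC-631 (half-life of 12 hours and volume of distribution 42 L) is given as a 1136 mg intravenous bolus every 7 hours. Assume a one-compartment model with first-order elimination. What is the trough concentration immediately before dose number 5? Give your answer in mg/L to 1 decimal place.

43.5 mg/L

f = (1/2)^(τ/t½) = (1/2)^(7/12) ≈ 0.6674.
C₀ = D/Vd = 1136/42 ≈ 27.048 mg/L.
Before the 5th dose, 4 doses have been given. Superposition: Cmin = C₀·(f + f² + … + f^4).
≈ 27.048 × (0.6674 + 0.4454 + 0.2973 + 0.1984) ≈ 27.048 × 1.6085 ≈ 43.507 mg/L.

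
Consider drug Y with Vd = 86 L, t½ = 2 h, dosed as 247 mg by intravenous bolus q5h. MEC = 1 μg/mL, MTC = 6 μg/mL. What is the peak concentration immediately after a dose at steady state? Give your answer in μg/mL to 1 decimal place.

3.5 μg/mL

k = ln2/t½ = ln2/2 ≈ 0.346574 h⁻¹; fraction remaining f = e^(−kτ) = e^(−0.346574×5) ≈ 0.1768.
At steady state, accumulation factor R = 1/(1 − e^(−kτ)) ≈ 1.2148.
Single-dose peak C₀ = D/Vd = 247/86 ≈ 2.872 μg/mL.
Steady-state peak Cmax,ss = C₀·R ≈ 2.872 × 1.2148 ≈ 3.489 μg/mL.
Peak 3.5 μg/mL vs MTC 6 μg/mL: below toxic threshold.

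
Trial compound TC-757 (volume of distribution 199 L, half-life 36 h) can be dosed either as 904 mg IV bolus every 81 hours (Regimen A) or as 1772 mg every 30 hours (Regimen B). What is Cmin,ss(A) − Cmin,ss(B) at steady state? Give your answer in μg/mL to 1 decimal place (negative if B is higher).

-10.2 μg/mL

Regimen A: f = (1/2)^(81/36) ≈ 0.2102; Cmin,ss = (904/199)·f/(1−f) ≈ 1.209 μg/mL.
Regimen B: f = (1/2)^(30/36) ≈ 0.5612; Cmin,ss = (1772/199)·f/(1−f) ≈ 11.388 μg/mL.
Difference ≈ 1.209 − 11.388 ≈ -10.179 μg/mL.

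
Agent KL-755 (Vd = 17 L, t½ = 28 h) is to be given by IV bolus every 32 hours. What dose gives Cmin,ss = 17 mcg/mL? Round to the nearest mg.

τ/t½ = 32/28 ≈ 1.1429, so f = (1/2)^(32/28) ≈ 0.452862.
Cmin,ss = (D/Vd)·f/(1−f), so D = Cmin,ss·Vd·(1−f)/f.
D = 17 × 17 × (1−f)/f ≈ 17 × 17 × 1.20818 ≈ 349.16 mg.

349 mg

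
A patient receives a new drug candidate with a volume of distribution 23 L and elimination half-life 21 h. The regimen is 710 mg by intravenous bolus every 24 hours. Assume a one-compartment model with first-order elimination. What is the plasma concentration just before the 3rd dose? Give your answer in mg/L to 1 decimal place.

f = (1/2)^(τ/t½) = (1/2)^(24/21) ≈ 0.4529.
C₀ = D/Vd = 710/23 ≈ 30.870 mg/L.
Before the 3rd dose, 2 doses have been given. Superposition: Cmin = C₀·(f + f²).
≈ 30.870 × (0.4529 + 0.2051) ≈ 30.870 × 0.6580 ≈ 20.312 mg/L.

20.3 mg/L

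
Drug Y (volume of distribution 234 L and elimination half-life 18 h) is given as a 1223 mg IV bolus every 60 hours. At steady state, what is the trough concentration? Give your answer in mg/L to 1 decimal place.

τ/t½ = 60/18 ≈ 3.3333, so fraction remaining f = (1/2)^(60/18) ≈ 0.0992.
Single-dose peak C₀ = D/Vd = 1223/234 ≈ 5.226 mg/L.
Steady-state trough Cmin,ss = C₀·f/(1−f) ≈ 5.226 × 0.0992/0.9008 ≈ 0.576 mg/L.

0.6 mg/L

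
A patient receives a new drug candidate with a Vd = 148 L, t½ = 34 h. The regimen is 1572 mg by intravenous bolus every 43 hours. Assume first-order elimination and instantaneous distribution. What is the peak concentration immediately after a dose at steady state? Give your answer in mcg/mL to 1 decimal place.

k = ln2/t½ = ln2/34 ≈ 0.020387 h⁻¹; fraction remaining f = e^(−kτ) = e^(−0.020387×43) ≈ 0.4162.
At steady state, accumulation factor R = 1/(1 − e^(−kτ)) ≈ 1.7129.
Single-dose peak C₀ = D/Vd = 1572/148 ≈ 10.622 mcg/mL.
Steady-state peak Cmax,ss = C₀·R ≈ 10.622 × 1.7129 ≈ 18.194 mcg/mL.

18.2 mcg/mL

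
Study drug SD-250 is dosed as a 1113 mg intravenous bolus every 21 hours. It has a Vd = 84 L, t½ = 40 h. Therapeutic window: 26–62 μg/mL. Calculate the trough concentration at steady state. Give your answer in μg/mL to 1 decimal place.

30.2 μg/mL

Over one 21-h interval, 21/40 ≈ 0.525 half-lives elapse, leaving f ≈ 0.6950 of each dose.
Single-dose peak C₀ = D/Vd = 1113/84 ≈ 13.250 μg/mL.
Steady-state trough Cmin,ss = C₀·f/(1−f) ≈ 13.250 × 0.6950/0.3050 ≈ 30.193 μg/mL.
Trough 30.2 μg/mL vs MEC 26 μg/mL: adequate.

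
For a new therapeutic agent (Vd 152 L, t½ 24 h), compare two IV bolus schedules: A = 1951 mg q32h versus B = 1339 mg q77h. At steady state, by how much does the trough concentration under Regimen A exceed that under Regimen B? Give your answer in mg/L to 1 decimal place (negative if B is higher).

7.4 mg/L

Regimen A: f = (1/2)^(32/24) ≈ 0.3969; Cmin,ss = (1951/152)·f/(1−f) ≈ 8.447 mg/L.
Regimen B: f = (1/2)^(77/24) ≈ 0.1082; Cmin,ss = (1339/152)·f/(1−f) ≈ 1.069 mg/L.
Difference ≈ 8.447 − 1.069 ≈ 7.378 mg/L.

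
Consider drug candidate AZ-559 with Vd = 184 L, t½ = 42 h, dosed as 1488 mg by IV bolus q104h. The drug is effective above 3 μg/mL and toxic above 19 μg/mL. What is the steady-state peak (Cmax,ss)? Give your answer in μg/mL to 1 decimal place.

k = ln2/t½ = ln2/42 ≈ 0.016504 h⁻¹; fraction remaining f = e^(−kτ) = e^(−0.016504×104) ≈ 0.1797.
Accumulation ratio R = 1/(1 − f) ≈ 1/0.8203 ≈ 1.2191.
Single-dose peak C₀ = D/Vd = 1488/184 ≈ 8.087 μg/mL.
Steady-state peak Cmax,ss = C₀·R ≈ 8.087 × 1.2191 ≈ 9.859 μg/mL.
Peak 9.9 μg/mL vs MTC 19 μg/mL: below toxic threshold.

9.9 μg/mL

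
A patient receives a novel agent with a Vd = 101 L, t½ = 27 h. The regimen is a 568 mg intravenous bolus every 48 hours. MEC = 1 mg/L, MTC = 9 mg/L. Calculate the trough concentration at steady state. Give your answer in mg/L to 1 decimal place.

τ/t½ = 48/27 ≈ 1.7778, so fraction remaining f = (1/2)^(48/27) ≈ 0.2916.
At steady state, accumulation factor R = 1/(1 − e^(−kτ)) ≈ 1.4116.
Each bolus raises the concentration by D/Vd = 568/101 ≈ 5.624 mg/L.
Cmax,ss = C₀/(1 − f) ≈ 5.624/0.7084 ≈ 7.939 mg/L.
One interval later, Cmin,ss = Cmax,ss·e^(−kτ) ≈ 7.939 × 0.2916 ≈ 2.315 mg/L.
Trough 2.3 mg/L vs MEC 1 mg/L: adequate.

2.3 mg/L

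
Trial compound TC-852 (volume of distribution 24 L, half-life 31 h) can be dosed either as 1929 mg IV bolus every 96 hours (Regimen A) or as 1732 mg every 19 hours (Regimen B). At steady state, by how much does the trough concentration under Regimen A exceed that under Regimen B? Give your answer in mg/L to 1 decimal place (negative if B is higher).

Regimen A: f = (1/2)^(96/31) ≈ 0.1169; Cmin,ss = (1929/24)·f/(1−f) ≈ 10.640 mg/L.
Regimen B: f = (1/2)^(19/31) ≈ 0.6539; Cmin,ss = (1732/24)·f/(1−f) ≈ 136.347 mg/L.
Difference ≈ 10.640 − 136.347 ≈ -125.707 mg/L.

-125.7 mg/L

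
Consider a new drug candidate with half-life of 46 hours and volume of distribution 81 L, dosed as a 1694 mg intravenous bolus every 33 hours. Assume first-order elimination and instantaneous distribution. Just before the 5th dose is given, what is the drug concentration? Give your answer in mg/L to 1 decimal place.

28.0 mg/L

f = (1/2)^(τ/t½) = (1/2)^(33/46) ≈ 0.6082.
C₀ = D/Vd = 1694/81 ≈ 20.914 mg/L.
Before the 5th dose, 4 doses have been given. Superposition: Cmin = C₀·(f + f² + … + f^4).
≈ 20.914 × (0.6082 + 0.3699 + 0.2250 + 0.1368) ≈ 20.914 × 1.3399 ≈ 28.023 mg/L.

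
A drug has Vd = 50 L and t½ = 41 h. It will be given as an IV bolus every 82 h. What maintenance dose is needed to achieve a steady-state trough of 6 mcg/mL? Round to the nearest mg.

τ/t½ = 82/41 ≈ 2, so f = (1/2)^(82/41) ≈ 0.250000.
Cmin,ss = (D/Vd)·f/(1−f), so D = Cmin,ss·Vd·(1−f)/f.
D = 6 × 50 × (1−f)/f ≈ 6 × 50 × 3.00000 ≈ 900.00 mg.

900 mg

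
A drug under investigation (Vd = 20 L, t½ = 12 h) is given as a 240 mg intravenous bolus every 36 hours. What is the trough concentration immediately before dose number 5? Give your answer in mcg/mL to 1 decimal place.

1.7 mcg/mL

f = (1/2)^(τ/t½) = (1/2)^(36/12) ≈ 0.1250.
C₀ = D/Vd = 240/20 ≈ 12.000 mcg/mL.
Before the 5th dose, 4 doses have been given. Superposition: Cmin = C₀·(f + f² + … + f^4).
≈ 12.000 × (0.1250 + 0.0156 + 0.0020 + 0.0002) ≈ 12.000 × 0.1428 ≈ 1.714 mcg/mL.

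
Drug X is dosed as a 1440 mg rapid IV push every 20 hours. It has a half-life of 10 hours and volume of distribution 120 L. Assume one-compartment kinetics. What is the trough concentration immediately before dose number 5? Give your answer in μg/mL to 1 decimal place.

4.0 μg/mL

f = (1/2)^(τ/t½) = (1/2)^(20/10) ≈ 0.2500.
C₀ = D/Vd = 1440/120 ≈ 12.000 μg/mL.
Before the 5th dose, 4 doses have been given. Superposition: Cmin = C₀·(f + f² + … + f^4).
≈ 12.000 × (0.2500 + 0.0625 + 0.0156 + 0.0039) ≈ 12.000 × 0.3320 ≈ 3.984 μg/mL.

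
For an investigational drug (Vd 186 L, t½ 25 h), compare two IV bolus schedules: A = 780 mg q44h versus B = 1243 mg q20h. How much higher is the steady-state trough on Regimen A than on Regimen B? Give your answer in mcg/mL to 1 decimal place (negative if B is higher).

Regimen A: f = (1/2)^(44/25) ≈ 0.2952; Cmin,ss = (780/186)·f/(1−f) ≈ 1.756 mcg/mL.
Regimen B: f = (1/2)^(20/25) ≈ 0.5743; Cmin,ss = (1243/186)·f/(1−f) ≈ 9.016 mcg/mL.
Difference ≈ 1.756 − 9.016 ≈ -7.260 mcg/mL.

-7.3 mcg/mL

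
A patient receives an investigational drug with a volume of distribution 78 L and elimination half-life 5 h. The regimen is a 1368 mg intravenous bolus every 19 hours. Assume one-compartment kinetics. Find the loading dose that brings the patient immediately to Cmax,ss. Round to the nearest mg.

f = (1/2)^(19/5) ≈ 0.071794; accumulation ratio R = 1/(1−f) ≈ 1.07735.
Loading dose to hit Cmax,ss on first dose: D_load = D_maint·R ≈ 1368 × 1.07735 ≈ 1473.81 mg.

1474 mg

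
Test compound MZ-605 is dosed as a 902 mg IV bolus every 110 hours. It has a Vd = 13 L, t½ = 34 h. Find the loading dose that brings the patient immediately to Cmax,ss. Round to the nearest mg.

f = (1/2)^(110/34) ≈ 0.106189; accumulation ratio R = 1/(1−f) ≈ 1.11880.
Loading dose to hit Cmax,ss on first dose: D_load = D_maint·R ≈ 902 × 1.11880 ≈ 1009.16 mg.

1009 mg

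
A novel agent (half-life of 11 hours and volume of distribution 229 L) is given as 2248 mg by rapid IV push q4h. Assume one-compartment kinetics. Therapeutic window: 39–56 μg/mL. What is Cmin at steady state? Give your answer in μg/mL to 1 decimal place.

34.2 μg/mL

k = ln2/t½ = ln2/11 ≈ 0.063013 h⁻¹; fraction remaining f = e^(−kτ) = e^(−0.063013×4) ≈ 0.7772.
Each bolus raises the concentration by D/Vd = 2248/229 ≈ 9.817 μg/mL.
Steady-state trough Cmin,ss = C₀·f/(1−f) ≈ 9.817 × 0.7772/0.2228 ≈ 34.245 μg/mL.
Trough 34.2 μg/mL vs MEC 39 μg/mL: subtherapeutic.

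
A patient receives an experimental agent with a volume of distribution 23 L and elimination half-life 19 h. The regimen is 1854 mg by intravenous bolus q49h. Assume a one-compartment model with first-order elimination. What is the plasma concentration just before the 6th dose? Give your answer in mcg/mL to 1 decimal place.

16.2 mcg/mL

f = (1/2)^(τ/t½) = (1/2)^(49/19) ≈ 0.1674.
C₀ = D/Vd = 1854/23 ≈ 80.609 mcg/mL.
Before the 6th dose, 5 doses have been given. Superposition: Cmin = C₀·(f + f² + … + f^5).
≈ 80.609 × (0.1674 + 0.0280 + 0.0047 + 0.0008 + 0.0001) ≈ 80.609 × 0.2010 ≈ 16.202 mcg/mL.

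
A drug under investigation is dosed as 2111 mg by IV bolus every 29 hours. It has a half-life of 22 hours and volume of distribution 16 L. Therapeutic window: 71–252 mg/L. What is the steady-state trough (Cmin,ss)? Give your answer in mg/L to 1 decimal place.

Over one 29-h interval, 29/22 ≈ 1.3182 half-lives elapse, leaving f ≈ 0.4010 of each dose.
Each bolus raises the concentration by D/Vd = 2111/16 ≈ 131.938 mg/L.
Steady-state trough Cmin,ss = C₀·f/(1−f) ≈ 131.938 × 0.4010/0.5990 ≈ 88.326 mg/L.
Trough 88.3 mg/L vs MEC 71 mg/L: adequate.

88.3 mg/L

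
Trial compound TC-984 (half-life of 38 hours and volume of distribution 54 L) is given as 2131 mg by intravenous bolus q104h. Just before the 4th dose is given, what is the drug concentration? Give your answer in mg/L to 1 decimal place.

f = (1/2)^(τ/t½) = (1/2)^(104/38) ≈ 0.1500.
C₀ = D/Vd = 2131/54 ≈ 39.463 mg/L.
Before the 4th dose, 3 doses have been given. Superposition: Cmin = C₀·(f + f² + … + f^3).
≈ 39.463 × (0.1500 + 0.0225 + 0.0034) ≈ 39.463 × 0.1759 ≈ 6.942 mg/L.

6.9 mg/L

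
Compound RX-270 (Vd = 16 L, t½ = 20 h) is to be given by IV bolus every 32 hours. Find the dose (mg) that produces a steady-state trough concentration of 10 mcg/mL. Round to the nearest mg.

τ/t½ = 32/20 ≈ 1.6, so f = (1/2)^(32/20) ≈ 0.329877.
Cmin,ss = (D/Vd)·f/(1−f), so D = Cmin,ss·Vd·(1−f)/f.
D = 10 × 16 × (1−f)/f ≈ 10 × 16 × 2.03143 ≈ 325.03 mg.

325 mg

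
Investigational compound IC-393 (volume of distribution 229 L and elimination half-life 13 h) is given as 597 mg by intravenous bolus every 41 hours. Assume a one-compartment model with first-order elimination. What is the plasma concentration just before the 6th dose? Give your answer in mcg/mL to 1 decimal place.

0.3 mcg/mL

f = (1/2)^(τ/t½) = (1/2)^(41/13) ≈ 0.1124.
C₀ = D/Vd = 597/229 ≈ 2.607 mcg/mL.
Before the 6th dose, 5 doses have been given. Superposition: Cmin = C₀·(f + f² + … + f^5).
≈ 2.607 × (0.1124 + 0.0126 + 0.0014 + 0.0002 + 0.0000) ≈ 2.607 × 0.1266 ≈ 0.330 mcg/mL.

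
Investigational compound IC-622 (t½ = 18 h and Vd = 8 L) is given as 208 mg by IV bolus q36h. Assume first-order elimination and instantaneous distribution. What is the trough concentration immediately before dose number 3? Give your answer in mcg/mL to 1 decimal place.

f = (1/2)^(τ/t½) = (1/2)^(36/18) ≈ 0.2500.
C₀ = D/Vd = 208/8 ≈ 26.000 mcg/mL.
Before the 3rd dose, 2 doses have been given. Superposition: Cmin = C₀·(f + f²).
≈ 26.000 × (0.2500 + 0.0625) ≈ 26.000 × 0.3125 ≈ 8.125 mcg/mL.

8.1 mcg/mL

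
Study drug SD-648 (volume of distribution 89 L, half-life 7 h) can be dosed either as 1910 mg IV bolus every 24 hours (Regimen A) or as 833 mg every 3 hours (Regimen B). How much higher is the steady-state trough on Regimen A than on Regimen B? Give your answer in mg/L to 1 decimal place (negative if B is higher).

-24.9 mg/L

Regimen A: f = (1/2)^(24/7) ≈ 0.0929; Cmin,ss = (1910/89)·f/(1−f) ≈ 2.198 mg/L.
Regimen B: f = (1/2)^(3/7) ≈ 0.7430; Cmin,ss = (833/89)·f/(1−f) ≈ 27.059 mg/L.
Difference ≈ 2.198 − 27.059 ≈ -24.861 mg/L.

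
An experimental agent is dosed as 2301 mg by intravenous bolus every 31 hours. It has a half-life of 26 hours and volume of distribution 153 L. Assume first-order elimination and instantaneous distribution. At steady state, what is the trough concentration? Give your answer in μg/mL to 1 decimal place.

11.7 μg/mL

Over one 31-h interval, 31/26 ≈ 1.1923 half-lives elapse, leaving f ≈ 0.4376 of each dose.
At steady state, accumulation factor R = 1/(1 − e^(−kτ)) ≈ 1.7781.
Each bolus raises the concentration by D/Vd = 2301/153 ≈ 15.039 μg/mL.
Cmax,ss = C₀/(1 − f) ≈ 15.039/0.5624 ≈ 26.741 μg/mL.
Steady-state trough Cmin,ss = Cmax,ss·f ≈ 26.741 × 0.4376 ≈ 11.702 μg/mL.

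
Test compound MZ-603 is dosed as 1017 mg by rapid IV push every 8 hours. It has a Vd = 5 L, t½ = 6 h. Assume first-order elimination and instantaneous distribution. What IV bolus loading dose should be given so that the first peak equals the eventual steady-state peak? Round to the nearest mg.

1686 mg

f = (1/2)^(8/6) ≈ 0.396850; accumulation ratio R = 1/(1−f) ≈ 1.65796.
Loading dose to hit Cmax,ss on first dose: D_load = D_maint·R ≈ 1017 × 1.65796 ≈ 1686.15 mg.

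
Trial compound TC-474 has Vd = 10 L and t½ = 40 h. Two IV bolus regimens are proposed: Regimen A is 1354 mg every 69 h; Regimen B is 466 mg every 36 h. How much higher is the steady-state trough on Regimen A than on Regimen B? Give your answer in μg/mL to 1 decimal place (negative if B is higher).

Regimen A: f = (1/2)^(69/40) ≈ 0.3025; Cmin,ss = (1354/10)·f/(1−f) ≈ 58.722 μg/mL.
Regimen B: f = (1/2)^(36/40) ≈ 0.5359; Cmin,ss = (466/10)·f/(1−f) ≈ 53.809 μg/mL.
Difference ≈ 58.722 − 53.809 ≈ 4.913 μg/mL.

4.9 μg/mL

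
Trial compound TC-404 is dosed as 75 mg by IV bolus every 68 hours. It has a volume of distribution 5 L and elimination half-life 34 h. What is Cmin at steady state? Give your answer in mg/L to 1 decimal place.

τ = 68 h = 2 half-lives, so f = (1/2)^2 = 0.25.
At steady state, R = 1/(1 − 0.25) = 4/3.
Single-dose peak C₀ = D/Vd = 75/5 = 15 mg/L.
Steady-state peak Cmax,ss = C₀·R = 15 × 4/3 ≈ 20.000 mg/L.
Steady-state trough Cmin,ss = Cmax,ss·f ≈ 20.000 × 0.25 ≈ 5.000 mg/L.

5.0 mg/L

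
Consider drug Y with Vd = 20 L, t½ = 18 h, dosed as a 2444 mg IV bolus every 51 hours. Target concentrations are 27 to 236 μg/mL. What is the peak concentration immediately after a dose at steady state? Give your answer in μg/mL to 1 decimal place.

τ/t½ = 51/18 ≈ 2.8333, so fraction remaining f = (1/2)^(51/18) ≈ 0.1403.
Accumulation ratio R = 1/(1 − f) ≈ 1/0.8597 ≈ 1.1632.
Single-dose peak C₀ = D/Vd = 2444/20 ≈ 122.200 μg/mL.
Cmax,ss = C₀/(1 − f) ≈ 122.200/0.8597 ≈ 142.143 μg/mL.
Peak 142.1 μg/mL vs MTC 236 μg/mL: below toxic threshold.

142.1 μg/mL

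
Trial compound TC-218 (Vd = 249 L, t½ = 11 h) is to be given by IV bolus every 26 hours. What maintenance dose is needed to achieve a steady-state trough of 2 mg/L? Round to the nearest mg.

2065 mg

τ/t½ = 26/11 ≈ 2.3636, so f = (1/2)^(26/11) ≈ 0.194301.
Cmin,ss = (D/Vd)·f/(1−f), so D = Cmin,ss·Vd·(1−f)/f.
D = 2 × 249 × (1−f)/f ≈ 2 × 249 × 4.14665 ≈ 2065.03 mg.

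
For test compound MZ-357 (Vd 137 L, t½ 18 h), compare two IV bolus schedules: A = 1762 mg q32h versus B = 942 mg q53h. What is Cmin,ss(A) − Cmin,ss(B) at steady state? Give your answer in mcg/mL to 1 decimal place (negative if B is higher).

4.3 mcg/mL

Regimen A: f = (1/2)^(32/18) ≈ 0.2916; Cmin,ss = (1762/137)·f/(1−f) ≈ 5.294 mcg/mL.
Regimen B: f = (1/2)^(53/18) ≈ 0.1299; Cmin,ss = (942/137)·f/(1−f) ≈ 1.027 mcg/mL.
Difference ≈ 5.294 − 1.027 ≈ 4.267 mcg/mL.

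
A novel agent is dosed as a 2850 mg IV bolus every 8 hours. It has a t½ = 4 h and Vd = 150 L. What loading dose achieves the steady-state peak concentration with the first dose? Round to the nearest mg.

3800 mg

f = (1/2)^(8/4) ≈ 0.250000; accumulation ratio R = 1/(1−f) ≈ 1.33333.
Loading dose to hit Cmax,ss on first dose: D_load = D_maint·R ≈ 2850 × 1.33333 ≈ 3799.99 mg.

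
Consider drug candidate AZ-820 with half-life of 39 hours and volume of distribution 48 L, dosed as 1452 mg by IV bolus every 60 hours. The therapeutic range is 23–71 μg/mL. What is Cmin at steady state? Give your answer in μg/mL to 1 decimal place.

15.9 μg/mL

k = ln2/t½ = ln2/39 ≈ 0.017773 h⁻¹; fraction remaining f = e^(−kτ) = e^(−0.017773×60) ≈ 0.3443.
Single-dose peak C₀ = D/Vd = 1452/48 ≈ 30.250 μg/mL.
Steady-state trough Cmin,ss = C₀·f/(1−f) ≈ 30.250 × 0.3443/0.6557 ≈ 15.884 μg/mL.
Trough 15.9 μg/mL vs MEC 23 μg/mL: subtherapeutic.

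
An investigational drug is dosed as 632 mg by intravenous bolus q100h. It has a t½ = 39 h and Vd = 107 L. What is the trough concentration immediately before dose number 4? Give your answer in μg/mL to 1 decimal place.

f = (1/2)^(τ/t½) = (1/2)^(100/39) ≈ 0.1691.
C₀ = D/Vd = 632/107 ≈ 5.907 μg/mL.
Before the 4th dose, 3 doses have been given. Superposition: Cmin = C₀·(f + f² + … + f^3).
≈ 5.907 × (0.1691 + 0.0286 + 0.0048) ≈ 5.907 × 0.2025 ≈ 1.196 μg/mL.

1.2 μg/mL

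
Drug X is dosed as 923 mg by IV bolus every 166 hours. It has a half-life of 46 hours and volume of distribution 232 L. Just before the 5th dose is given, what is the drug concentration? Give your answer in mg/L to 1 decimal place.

f = (1/2)^(τ/t½) = (1/2)^(166/46) ≈ 0.0820.
C₀ = D/Vd = 923/232 ≈ 3.978 mg/L.
Before the 5th dose, 4 doses have been given. Superposition: Cmin = C₀·(f + f² + … + f^4).
≈ 3.978 × (0.0820 + 0.0067 + 0.0006 + 0.0000) ≈ 3.978 × 0.0893 ≈ 0.355 mg/L.

0.4 mg/L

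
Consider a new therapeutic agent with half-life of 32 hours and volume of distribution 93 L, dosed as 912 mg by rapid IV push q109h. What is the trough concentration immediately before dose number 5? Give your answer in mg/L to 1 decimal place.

f = (1/2)^(τ/t½) = (1/2)^(109/32) ≈ 0.0943.
C₀ = D/Vd = 912/93 ≈ 9.806 mg/L.
Before the 5th dose, 4 doses have been given. Superposition: Cmin = C₀·(f + f² + … + f^4).
≈ 9.806 × (0.0943 + 0.0089 + 0.0008 + 0.0001) ≈ 9.806 × 0.1041 ≈ 1.021 mg/L.

1.0 mg/L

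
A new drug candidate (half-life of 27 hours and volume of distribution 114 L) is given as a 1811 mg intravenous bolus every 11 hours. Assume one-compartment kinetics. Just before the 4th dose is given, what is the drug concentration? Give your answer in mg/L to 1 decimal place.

27.8 mg/L

f = (1/2)^(τ/t½) = (1/2)^(11/27) ≈ 0.7540.
C₀ = D/Vd = 1811/114 ≈ 15.886 mg/L.
Before the 4th dose, 3 doses have been given. Superposition: Cmin = C₀·(f + f² + … + f^3).
≈ 15.886 × (0.7540 + 0.5685 + 0.4287) ≈ 15.886 × 1.7512 ≈ 27.820 mg/L.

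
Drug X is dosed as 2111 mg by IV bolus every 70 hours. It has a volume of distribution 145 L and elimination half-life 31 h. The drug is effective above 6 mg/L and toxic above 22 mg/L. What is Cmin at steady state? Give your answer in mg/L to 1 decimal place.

Over one 70-h interval, 70/31 ≈ 2.2581 half-lives elapse, leaving f ≈ 0.2091 of each dose.
At steady state, accumulation factor R = 1/(1 − e^(−kτ)) ≈ 1.2644.
Each bolus raises the concentration by D/Vd = 2111/145 ≈ 14.559 mg/L.
Steady-state peak Cmax,ss = C₀·R ≈ 14.559 × 1.2644 ≈ 18.408 mg/L.
One interval later, Cmin,ss = Cmax,ss·e^(−kτ) ≈ 18.408 × 0.2091 ≈ 3.849 mg/L.
Trough 3.8 mg/L vs MEC 6 mg/L: subtherapeutic.

3.8 mg/L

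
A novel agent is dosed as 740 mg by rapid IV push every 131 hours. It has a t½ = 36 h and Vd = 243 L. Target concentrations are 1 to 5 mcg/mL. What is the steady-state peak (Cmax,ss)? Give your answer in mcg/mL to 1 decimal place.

3.3 mcg/mL

Over one 131-h interval, 131/36 ≈ 3.6389 half-lives elapse, leaving f ≈ 0.0803 of each dose.
At steady state, accumulation factor R = 1/(1 − e^(−kτ)) ≈ 1.0873.
Each bolus raises the concentration by D/Vd = 740/243 ≈ 3.045 mcg/mL.
Cmax,ss = C₀/(1 − f) ≈ 3.045/0.9197 ≈ 3.311 mcg/mL.
Peak 3.3 mcg/mL vs MTC 5 mcg/mL: below toxic threshold.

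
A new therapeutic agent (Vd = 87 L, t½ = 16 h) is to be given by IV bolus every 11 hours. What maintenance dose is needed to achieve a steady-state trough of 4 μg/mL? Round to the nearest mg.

τ/t½ = 11/16 ≈ 0.6875, so f = (1/2)^(11/16) ≈ 0.620929.
Cmin,ss = (D/Vd)·f/(1−f), so D = Cmin,ss·Vd·(1−f)/f.
D = 4 × 87 × (1−f)/f ≈ 4 × 87 × 0.61049 ≈ 212.45 mg.

212 mg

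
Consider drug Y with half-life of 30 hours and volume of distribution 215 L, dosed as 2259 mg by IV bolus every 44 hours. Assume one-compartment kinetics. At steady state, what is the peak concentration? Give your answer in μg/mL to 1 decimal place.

k = ln2/t½ = ln2/30 ≈ 0.023105 h⁻¹; fraction remaining f = e^(−kτ) = e^(−0.023105×44) ≈ 0.3618.
Accumulation ratio R = 1/(1 − f) ≈ 1/0.6382 ≈ 1.5669.
Each bolus raises the concentration by D/Vd = 2259/215 ≈ 10.507 μg/mL.
Cmax,ss = C₀/(1 − f) ≈ 10.507/0.6382 ≈ 16.463 μg/mL.

16.5 μg/mL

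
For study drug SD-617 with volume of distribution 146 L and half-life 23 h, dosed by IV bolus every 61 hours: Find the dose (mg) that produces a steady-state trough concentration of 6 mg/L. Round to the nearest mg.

4631 mg

τ/t½ = 61/23 ≈ 2.6522, so f = (1/2)^(61/23) ≈ 0.159080.
Cmin,ss = (D/Vd)·f/(1−f), so D = Cmin,ss·Vd·(1−f)/f.
D = 6 × 146 × (1−f)/f ≈ 6 × 146 × 5.28615 ≈ 4630.67 mg.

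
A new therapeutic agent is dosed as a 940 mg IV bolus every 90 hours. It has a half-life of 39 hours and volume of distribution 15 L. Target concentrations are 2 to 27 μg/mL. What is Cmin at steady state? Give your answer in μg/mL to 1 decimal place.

k = ln2/t½ = ln2/39 ≈ 0.017773 h⁻¹; fraction remaining f = e^(−kτ) = e^(−0.017773×90) ≈ 0.2020.
Single-dose peak C₀ = D/Vd = 940/15 ≈ 62.667 μg/mL.
Steady-state trough Cmin,ss = C₀·f/(1−f) ≈ 62.667 × 0.2020/0.7980 ≈ 15.863 μg/mL.
Trough 15.9 μg/mL vs MEC 2 μg/mL: adequate.

15.9 μg/mL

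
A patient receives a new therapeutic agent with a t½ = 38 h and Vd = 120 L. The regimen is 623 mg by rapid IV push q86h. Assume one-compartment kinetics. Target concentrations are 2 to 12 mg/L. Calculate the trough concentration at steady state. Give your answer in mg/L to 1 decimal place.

Over one 86-h interval, 86/38 ≈ 2.2632 half-lives elapse, leaving f ≈ 0.2083 of each dose.
Single-dose peak C₀ = D/Vd = 623/120 ≈ 5.192 mg/L.
Steady-state trough Cmin,ss = C₀·f/(1−f) ≈ 5.192 × 0.2083/0.7917 ≈ 1.366 mg/L.
Trough 1.4 mg/L vs MEC 2 mg/L: subtherapeutic.

1.4 mg/L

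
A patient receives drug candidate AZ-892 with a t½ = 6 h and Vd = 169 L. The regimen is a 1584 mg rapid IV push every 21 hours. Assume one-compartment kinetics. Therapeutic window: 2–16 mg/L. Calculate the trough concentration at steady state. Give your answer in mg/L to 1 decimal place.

0.9 mg/L

τ/t½ = 21/6 ≈ 3.5, so fraction remaining f = (1/2)^(21/6) ≈ 0.0884.
Each bolus raises the concentration by D/Vd = 1584/169 ≈ 9.373 mg/L.
Steady-state trough Cmin,ss = C₀·f/(1−f) ≈ 9.373 × 0.0884/0.9116 ≈ 0.909 mg/L.
Trough 0.9 mg/L vs MEC 2 mg/L: subtherapeutic.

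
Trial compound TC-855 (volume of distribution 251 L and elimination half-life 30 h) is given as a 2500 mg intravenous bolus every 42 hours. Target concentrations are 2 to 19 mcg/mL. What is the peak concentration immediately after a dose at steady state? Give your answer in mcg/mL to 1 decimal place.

τ/t½ = 42/30 ≈ 1.4, so fraction remaining f = (1/2)^(42/30) ≈ 0.3789.
At steady state, accumulation factor R = 1/(1 − e^(−kτ)) ≈ 1.6100.
Each bolus raises the concentration by D/Vd = 2500/251 ≈ 9.960 mcg/mL.
Steady-state peak Cmax,ss = C₀·R ≈ 9.960 × 1.6100 ≈ 16.036 mcg/mL.
Peak 16.0 mcg/mL vs MTC 19 mcg/mL: below toxic threshold.

16.0 mcg/mL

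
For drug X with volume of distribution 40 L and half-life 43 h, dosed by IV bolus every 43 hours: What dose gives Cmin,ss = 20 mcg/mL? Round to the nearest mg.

800 mg

τ/t½ = 43/43 ≈ 1, so f = (1/2)^(43/43) ≈ 0.500000.
Cmin,ss = (D/Vd)·f/(1−f), so D = Cmin,ss·Vd·(1−f)/f.
D = 20 × 40 × (1−f)/f ≈ 20 × 40 × 1.00000 ≈ 800.00 mg.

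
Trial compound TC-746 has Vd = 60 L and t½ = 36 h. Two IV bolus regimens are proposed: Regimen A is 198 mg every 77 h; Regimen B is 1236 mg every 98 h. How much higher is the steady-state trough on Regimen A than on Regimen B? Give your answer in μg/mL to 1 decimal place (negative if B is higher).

Regimen A: f = (1/2)^(77/36) ≈ 0.2271; Cmin,ss = (198/60)·f/(1−f) ≈ 0.970 μg/mL.
Regimen B: f = (1/2)^(98/36) ≈ 0.1515; Cmin,ss = (1236/60)·f/(1−f) ≈ 3.678 μg/mL.
Difference ≈ 0.970 − 3.678 ≈ -2.708 μg/mL.

-2.7 μg/mL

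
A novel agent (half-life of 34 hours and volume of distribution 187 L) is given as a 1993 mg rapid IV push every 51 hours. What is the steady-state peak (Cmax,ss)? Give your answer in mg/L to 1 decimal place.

τ/t½ = 51/34 ≈ 1.5, so fraction remaining f = (1/2)^(51/34) ≈ 0.3536.
At steady state, accumulation factor R = 1/(1 − e^(−kτ)) ≈ 1.5470.
Single-dose peak C₀ = D/Vd = 1993/187 ≈ 10.658 mg/L.
Cmax,ss = C₀/(1 − f) ≈ 10.658/0.6464 ≈ 16.488 mg/L.

16.5 mg/L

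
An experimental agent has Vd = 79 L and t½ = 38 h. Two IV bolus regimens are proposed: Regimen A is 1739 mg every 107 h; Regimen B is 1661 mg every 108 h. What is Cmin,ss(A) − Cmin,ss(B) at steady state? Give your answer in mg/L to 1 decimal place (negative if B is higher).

Regimen A: f = (1/2)^(107/38) ≈ 0.1420; Cmin,ss = (1739/79)·f/(1−f) ≈ 3.643 mg/L.
Regimen B: f = (1/2)^(108/38) ≈ 0.1395; Cmin,ss = (1661/79)·f/(1−f) ≈ 3.409 mg/L.
Difference ≈ 3.643 − 3.409 ≈ 0.234 mg/L.

0.2 mg/L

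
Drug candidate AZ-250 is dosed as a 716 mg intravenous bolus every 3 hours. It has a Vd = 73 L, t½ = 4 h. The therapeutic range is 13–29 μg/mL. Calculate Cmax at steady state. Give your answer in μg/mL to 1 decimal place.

τ/t½ = 3/4 ≈ 0.75, so fraction remaining f = (1/2)^(3/4) ≈ 0.5946.
Accumulation ratio R = 1/(1 − f) ≈ 1/0.4054 ≈ 2.4667.
Each bolus raises the concentration by D/Vd = 716/73 ≈ 9.808 μg/mL.
Steady-state peak Cmax,ss = C₀·R ≈ 9.808 × 2.4667 ≈ 24.193 μg/mL.
Peak 24.2 μg/mL vs MTC 29 μg/mL: below toxic threshold.

24.2 μg/mL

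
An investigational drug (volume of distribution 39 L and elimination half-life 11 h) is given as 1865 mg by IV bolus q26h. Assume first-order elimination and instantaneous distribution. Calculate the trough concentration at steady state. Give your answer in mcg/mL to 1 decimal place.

11.5 mcg/mL

Over one 26-h interval, 26/11 ≈ 2.3636 half-lives elapse, leaving f ≈ 0.1943 of each dose.
Single-dose peak C₀ = D/Vd = 1865/39 ≈ 47.821 mcg/mL.
Steady-state trough Cmin,ss = C₀·f/(1−f) ≈ 47.821 × 0.1943/0.8057 ≈ 11.532 mcg/mL.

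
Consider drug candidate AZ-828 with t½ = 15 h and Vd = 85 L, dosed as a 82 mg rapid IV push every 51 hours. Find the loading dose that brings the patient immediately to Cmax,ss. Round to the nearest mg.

91 mg

f = (1/2)^(51/15) ≈ 0.094732; accumulation ratio R = 1/(1−f) ≈ 1.10465.
Loading dose to hit Cmax,ss on first dose: D_load = D_maint·R ≈ 82 × 1.10465 ≈ 90.58 mg.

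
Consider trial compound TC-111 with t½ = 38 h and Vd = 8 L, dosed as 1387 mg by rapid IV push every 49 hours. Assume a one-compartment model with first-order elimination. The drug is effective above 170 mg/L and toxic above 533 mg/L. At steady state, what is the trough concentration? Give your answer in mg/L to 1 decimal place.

120.0 mg/L

k = ln2/t½ = ln2/38 ≈ 0.018241 h⁻¹; fraction remaining f = e^(−kτ) = e^(−0.018241×49) ≈ 0.4091.
Single-dose peak C₀ = D/Vd = 1387/8 ≈ 173.375 mg/L.
Steady-state trough Cmin,ss = C₀·f/(1−f) ≈ 173.375 × 0.4091/0.5909 ≈ 120.033 mg/L.
Trough 120.0 mg/L vs MEC 170 mg/L: subtherapeutic.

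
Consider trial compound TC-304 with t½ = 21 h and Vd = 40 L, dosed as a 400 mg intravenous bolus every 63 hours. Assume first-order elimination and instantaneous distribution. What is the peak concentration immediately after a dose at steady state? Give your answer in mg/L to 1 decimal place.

The dosing interval is 3 half-lives, so f = 2^(−3) = 0.125.
At steady state, R = 1/(1 − 0.125) = 8/7.
Single-dose peak C₀ = D/Vd = 400/40 = 10 mg/L.
Steady-state peak Cmax,ss = C₀·R = 10 × 8/7 ≈ 11.429 mg/L.

11.4 mg/L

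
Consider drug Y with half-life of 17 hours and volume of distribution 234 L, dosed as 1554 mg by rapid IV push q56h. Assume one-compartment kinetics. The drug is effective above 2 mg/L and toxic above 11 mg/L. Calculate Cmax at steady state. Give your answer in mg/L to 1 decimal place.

τ/t½ = 56/17 ≈ 3.2941, so fraction remaining f = (1/2)^(56/17) ≈ 0.1019.
At steady state, accumulation factor R = 1/(1 − e^(−kτ)) ≈ 1.1135.
Each bolus raises the concentration by D/Vd = 1554/234 ≈ 6.641 mg/L.
Cmax,ss = C₀/(1 − f) ≈ 6.641/0.8981 ≈ 7.394 mg/L.
Peak 7.4 mg/L vs MTC 11 mg/L: below toxic threshold.

7.4 mg/L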